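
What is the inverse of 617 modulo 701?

242

701 = 1×617 + 84
617 = 7×84 + 29
84 = 2×29 + 26
29 = 1×26 + 3
26 = 8×3 + 2
3 = 1×2 + 1
2 = 2×1 + 0
gcd(617, 701) = 1, so the inverse exists.
Bézout: 1 = −213×701 + 242×617.
So 617⁻¹ ≡ 242 (mod 701).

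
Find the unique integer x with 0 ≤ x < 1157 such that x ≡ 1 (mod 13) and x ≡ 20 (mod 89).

13⁻¹ mod 89: 13*48 ≡ 1 (mod 89), so 13⁻¹ ≡ 48.
x = 1 + 13*((20 − 1)*48 mod 89) = 1 + 13*22 = 287.
Check: 287 mod 13 = 1, 287 mod 89 = 20. ✓

287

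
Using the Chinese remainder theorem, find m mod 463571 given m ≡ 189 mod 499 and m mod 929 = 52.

374439

499⁻¹ mod 929: 499*754 ≡ 1 (mod 929), so 499⁻¹ ≡ 754.
m = 189 + 499*((52 − 189)*754 mod 929) = 189 + 499*750 = 374439.
Check: 374439 mod 499 = 189, 374439 mod 929 = 52. ✓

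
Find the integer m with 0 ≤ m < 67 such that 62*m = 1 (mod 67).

By the extended Euclidean algorithm:
67 = 1*62 + 5
62 = 12*5 + 2
5 = 2*2 + 1
2 = 2*1 + 0
gcd(62, 67) = 1, so the inverse exists.
Back-substitute for 1:
1 = 1*5 − 2*2
  = −2*62 + 25*5
  = 25*67 − 27*62
So 62⁻¹ ≡ −27 ≡ 40 (mod 67).

40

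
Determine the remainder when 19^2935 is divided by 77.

Compute successive squares:
2935 in binary is 101101110111, i.e. 2935 = 2048 + 512 + 256 + 64 + 32 + 16 + 4 + 2 + 1.
19^1 ≡ 19 (mod 77)
19^2 ≡ 19^2 = 361 ≡ 53 (mod 77)
19^4 ≡ 53^2 = 2809 ≡ 37 (mod 77)
19^8 ≡ 37^2 = 1369 ≡ 60 (mod 77)
19^16 ≡ 60^2 = 3600 ≡ 58 (mod 77)
19^32 ≡ 58^2 = 3364 ≡ 53 (mod 77)
19^64 ≡ 53^2 = 2809 ≡ 37 (mod 77)
19^128 ≡ 37^2 = 1369 ≡ 60 (mod 77)
19^256 ≡ 60^2 = 3600 ≡ 58 (mod 77)
19^512 ≡ 58^2 = 3364 ≡ 53 (mod 77)
19^1024 ≡ 53^2 = 2809 ≡ 37 (mod 77)
19^2048 ≡ 37^2 = 1369 ≡ 60 (mod 77)
19^2935 = 19^2048 * 19^512 * 19^256 * 19^64 * 19^32 * 19^16 * 19^4 * 19^2 * 19^1 ≡ 60 * 53 * 58 * 37 * 53 * 58 * 37 * 53 * 19 (mod 77).
Accumulate the product:
60 * 53 = 3180 ≡ 23
23 * 58 = 1334 ≡ 25
25 * 37 = 925 ≡ 1
1 * 53 = 53
53 * 58 = 3074 ≡ 71
71 * 37 = 2627 ≡ 9
9 * 53 = 477 ≡ 15
15 * 19 = 285 ≡ 54

54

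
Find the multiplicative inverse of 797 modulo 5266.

3449

By the extended Euclidean algorithm:
5266 = 6×797 + 484
797 = 1×484 + 313
484 = 1×313 + 171
313 = 1×171 + 142
171 = 1×142 + 29
142 = 4×29 + 26
29 = 1×26 + 3
26 = 8×3 + 2
3 = 1×2 + 1
2 = 2×1 + 0
gcd(797, 5266) = 1, so the inverse exists.
Bézout: 1 = 275×5266 − 1817×797.
So 797⁻¹ ≡ −1817 ≡ 3449 (mod 5266).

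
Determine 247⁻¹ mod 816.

816 = 3*247 + 75
247 = 3*75 + 22
75 = 3*22 + 9
22 = 2*9 + 4
9 = 2*4 + 1
4 = 4*1 + 0
gcd(247, 816) = 1, so the inverse exists.
Bézout: 1 = 56*816 − 185*247.
So 247⁻¹ ≡ −185 ≡ 631 (mod 816).

631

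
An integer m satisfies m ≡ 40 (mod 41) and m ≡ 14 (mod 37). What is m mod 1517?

41⁻¹ mod 37: 41×28 ≡ 1 (mod 37), so 41⁻¹ ≡ 28.
m = 40 + 41×((14 − 40)×28 mod 37) = 40 + 41×12 = 532.

532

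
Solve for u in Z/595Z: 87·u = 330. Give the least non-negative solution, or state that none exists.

gcd(87, 595) = 1, so a unique solution mod 595 exists.
87⁻¹ ≡ 383 (mod 595).
u ≡ 383·330 ≡ 250 (mod 595).

250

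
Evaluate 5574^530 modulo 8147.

5876

530 in binary is 1000010010, i.e. 530 = 512 + 16 + 2.
5574^1 ≡ 5574 (mod 8147)
5574^2 ≡ 5574^2 = 31069476 ≡ 4965 (mod 8147)
5574^4 ≡ 4965^2 = 24651225 ≡ 6550 (mod 8147)
5574^8 ≡ 6550^2 = 42902500 ≡ 398 (mod 8147)
5574^16 ≡ 398^2 = 158404 ≡ 3611 (mod 8147)
5574^32 ≡ 3611^2 = 13039321 ≡ 4121 (mod 8147)
5574^64 ≡ 4121^2 = 16982641 ≡ 4293 (mod 8147)
5574^128 ≡ 4293^2 = 18429849 ≡ 1335 (mod 8147)
5574^256 ≡ 1335^2 = 1782225 ≡ 6179 (mod 8147)
5574^512 ≡ 6179^2 = 38180041 ≡ 3199 (mod 8147)
5574^530 = 5574^512 · 5574^16 · 5574^2 ≡ 3199 · 3611 · 4965 (mod 8147).
Accumulate the product:
3199 · 3611 = 11551589 ≡ 7290
7290 · 4965 = 36194850 ≡ 5876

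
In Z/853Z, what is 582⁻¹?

Run the extended Euclidean algorithm:
853 = 1×582 + 271
582 = 2×271 + 40
271 = 6×40 + 31
40 = 1×31 + 9
31 = 3×9 + 4
9 = 2×4 + 1
4 = 4×1 + 0
gcd(582, 853) = 1, so the inverse exists.
Back-substitute for 1:
1 = 1×9 − 2×4
  = −2×31 + 7×9
  = 7×40 − 9×31
  = −9×271 + 61×40
  = 61×582 − 131×271
  = −131×853 + 192×582
So 582⁻¹ ≡ 192 (mod 853).

192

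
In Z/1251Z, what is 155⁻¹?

By the extended Euclidean algorithm:
1251 = 8×155 + 11
155 = 14×11 + 1
11 = 11×1 + 0
gcd(155, 1251) = 1, so the inverse exists.
Bézout: 1 = −14×1251 + 113×155.
So 155⁻¹ ≡ 113 (mod 1251).

113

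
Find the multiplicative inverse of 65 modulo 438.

155

By the extended Euclidean algorithm:
438 = 6·65 + 48
65 = 1·48 + 17
48 = 2·17 + 14
17 = 1·14 + 3
14 = 4·3 + 2
3 = 1·2 + 1
2 = 2·1 + 0
gcd(65, 438) = 1, so the inverse exists.
Back-substitute for 1:
1 = 1·3 − 1·2
  = −1·14 + 5·3
  = 5·17 − 6·14
  = −6·48 + 17·17
  = 17·65 − 23·48
  = −23·438 + 155·65
So 65⁻¹ ≡ 155 (mod 438).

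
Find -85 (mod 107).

22

-85 = -1×107 + 22, so -85 ≡ 22 (mod 107).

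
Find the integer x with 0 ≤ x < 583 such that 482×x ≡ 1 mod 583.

By the extended Euclidean algorithm:
583 = 1·482 + 101
482 = 4·101 + 78
101 = 1·78 + 23
78 = 3·23 + 9
23 = 2·9 + 5
9 = 1·5 + 4
5 = 1·4 + 1
4 = 4·1 + 0
gcd(482, 583) = 1, so the inverse exists.
Back-substitute for 1:
1 = 1·5 − 1·4
  = −1·9 + 2·5
  = 2·23 − 5·9
  = −5·78 + 17·23
  = 17·101 − 22·78
  = −22·482 + 105·101
  = 105·583 − 127·482
So 482⁻¹ ≡ −127 ≡ 456 (mod 583).

456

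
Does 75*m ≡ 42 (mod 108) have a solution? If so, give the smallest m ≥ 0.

gcd(75, 108) = 3, and 3 | 42, so solutions exist.
Divide through by 3: 25*m mod 36 = 14.
25⁻¹ ≡ 13 (mod 36).
m ≡ 13*14 ≡ 2 (mod 36).
The smallest non-negative solution is m = 2.

2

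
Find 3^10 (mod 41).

10 in binary is 1010, i.e. 10 = 8 + 2.
3^1 ≡ 3 (mod 41)
3^2 ≡ 3^2 = 9 (mod 41)
3^4 ≡ 9^2 = 81 ≡ 40 (mod 41)
3^8 ≡ 40^2 = 1600 ≡ 1 (mod 41)
3^10 = 3^8 · 3^2 ≡ 1 · 9 (mod 41).
1 · 9 = 9 ≡ 9 (mod 41).

9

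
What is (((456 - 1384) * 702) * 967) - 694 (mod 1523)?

456 - 1384 = -928 ≡ 595 (mod 1523)
595 * 702 = 417690 ≡ 388 (mod 1523)
388 * 967 = 375196 ≡ 538 (mod 1523)
538 - 694 = -156 ≡ 1367 (mod 1523)

1367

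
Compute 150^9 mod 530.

9 in binary is 1001, i.e. 9 = 8 + 1.
150^1 ≡ 150 (mod 530)
150^2 ≡ 150^2 = 22500 ≡ 240 (mod 530)
150^4 ≡ 240^2 = 57600 ≡ 360 (mod 530)
150^8 ≡ 360^2 = 129600 ≡ 280 (mod 530)
150^9 = 150^8 * 150^1 ≡ 280 * 150 (mod 530).
280 * 150 = 42000 ≡ 130 (mod 530).

130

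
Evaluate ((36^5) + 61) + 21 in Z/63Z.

55

(36)^5 ≡ 36 (mod 63)
36 + 61 = 97 ≡ 34 (mod 63)
34 + 21 = 55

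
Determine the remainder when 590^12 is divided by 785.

265

By square-and-multiply:
12 in binary is 1100, i.e. 12 = 8 + 4.
590^1 ≡ 590 (mod 785)
590^2 ≡ 590^2 = 348100 ≡ 345 (mod 785)
590^4 ≡ 345^2 = 119025 ≡ 490 (mod 785)
590^8 ≡ 490^2 = 240100 ≡ 675 (mod 785)
590^12 = 590^8 × 590^4 ≡ 675 × 490 (mod 785).
675 × 490 = 330750 ≡ 265 (mod 785).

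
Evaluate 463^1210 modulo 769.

359

1210 in binary is 10010111010, i.e. 1210 = 1024 + 128 + 32 + 16 + 8 + 2.
463^1 ≡ 463 (mod 769)
463^2 ≡ 463^2 = 214369 ≡ 587 (mod 769)
463^4 ≡ 587^2 = 344569 ≡ 57 (mod 769)
463^8 ≡ 57^2 = 3249 ≡ 173 (mod 769)
463^16 ≡ 173^2 = 29929 ≡ 707 (mod 769)
463^32 ≡ 707^2 = 499849 ≡ 768 (mod 769)
463^64 ≡ 768^2 = 589824 ≡ 1 (mod 769)
463^128 ≡ 1^2 = 1 (mod 769)
463^256 ≡ 1^2 = 1 (mod 769)
463^512 ≡ 1^2 = 1 (mod 769)
463^1024 ≡ 1^2 = 1 (mod 769)
463^1210 = 463^1024 · 463^128 · 463^32 · 463^16 · 463^8 · 463^2 ≡ 1 · 1 · 768 · 707 · 173 · 587 (mod 769).
Accumulate the product:
1 · 1 = 1
1 · 768 = 768
768 · 707 = 542976 ≡ 62
62 · 173 = 10726 ≡ 729
729 · 587 = 427923 ≡ 359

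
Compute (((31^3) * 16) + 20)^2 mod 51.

(31)^3 ≡ 7 (mod 51)
7 * 16 = 112 ≡ 10 (mod 51)
10 + 20 = 30
(30)^2 ≡ 33 (mod 51)

33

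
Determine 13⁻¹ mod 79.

73

Run the extended Euclidean algorithm:
79 = 6*13 + 1
13 = 13*1 + 0
gcd(13, 79) = 1, so the inverse exists.
Back-substitute for 1:
1 = 1*79 − 6*13
So 13⁻¹ ≡ −6 ≡ 73 (mod 79).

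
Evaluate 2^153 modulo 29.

Using repeated squaring:
2^1 ≡ 2 (mod 29)
2^2 ≡ 2^2 = 4 (mod 29)
2^4 ≡ 4^2 = 16 (mod 29)
2^8 ≡ 16^2 = 256 ≡ 24 (mod 29)
2^16 ≡ 24^2 = 576 ≡ 25 (mod 29)
2^32 ≡ 25^2 = 625 ≡ 16 (mod 29)
2^64 ≡ 16^2 = 256 ≡ 24 (mod 29)
2^128 ≡ 24^2 = 576 ≡ 25 (mod 29)
2^153 = 2^128 × 2^16 × 2^8 × 2^1 ≡ 25 × 25 × 24 × 2 (mod 29).
Accumulate the product:
25 × 25 = 625 ≡ 16
16 × 24 = 384 ≡ 7
7 × 2 = 14

14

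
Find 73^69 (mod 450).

163

Compute successive squares:
73^1 ≡ 73 (mod 450)
73^2 ≡ 73^2 = 5329 ≡ 379 (mod 450)
73^4 ≡ 379^2 = 143641 ≡ 91 (mod 450)
73^8 ≡ 91^2 = 8281 ≡ 181 (mod 450)
73^16 ≡ 181^2 = 32761 ≡ 361 (mod 450)
73^32 ≡ 361^2 = 130321 ≡ 271 (mod 450)
73^64 ≡ 271^2 = 73441 ≡ 91 (mod 450)
73^69 = 73^64 × 73^4 × 73^1 ≡ 91 × 91 × 73 (mod 450).
Accumulate the product:
91 × 91 = 8281 ≡ 181
181 × 73 = 13213 ≡ 163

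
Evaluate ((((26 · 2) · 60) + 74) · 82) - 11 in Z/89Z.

26 · 2 = 52
52 · 60 = 3120 ≡ 5 (mod 89)
5 + 74 = 79
79 · 82 = 6478 ≡ 70 (mod 89)
70 - 11 = 59

59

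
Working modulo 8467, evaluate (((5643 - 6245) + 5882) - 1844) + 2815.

6251

5643 - 6245 = -602 ≡ 7865 (mod 8467)
7865 + 5882 = 13747 ≡ 5280 (mod 8467)
5280 - 1844 = 3436
3436 + 2815 = 6251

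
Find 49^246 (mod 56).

49

Compute successive squares:
246 in binary is 11110110, i.e. 246 = 128 + 64 + 32 + 16 + 4 + 2.
49^1 ≡ 49 (mod 56)
49^2 ≡ 49^2 = 2401 ≡ 49 (mod 56)
49^4 ≡ 49^2 = 2401 ≡ 49 (mod 56)
49^8 ≡ 49^2 = 2401 ≡ 49 (mod 56)
49^16 ≡ 49^2 = 2401 ≡ 49 (mod 56)
49^32 ≡ 49^2 = 2401 ≡ 49 (mod 56)
49^64 ≡ 49^2 = 2401 ≡ 49 (mod 56)
49^128 ≡ 49^2 = 2401 ≡ 49 (mod 56)
49^246 = 49^128 · 49^64 · 49^32 · 49^16 · 49^4 · 49^2 ≡ 49 · 49 · 49 · 49 · 49 · 49 (mod 56).
Accumulate the product:
49 · 49 = 2401 ≡ 49
49 · 49 = 2401 ≡ 49
49 · 49 = 2401 ≡ 49
49 · 49 = 2401 ≡ 49
49 · 49 = 2401 ≡ 49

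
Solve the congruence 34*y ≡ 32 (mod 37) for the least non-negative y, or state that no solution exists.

14

gcd(34, 37) = 1, so a unique solution mod 37 exists.
34⁻¹ ≡ 12 (mod 37).
y ≡ 12*32 ≡ 14 (mod 37).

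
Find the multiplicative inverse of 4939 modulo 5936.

387

Run the extended Euclidean algorithm:
5936 = 1×4939 + 997
4939 = 4×997 + 951
997 = 1×951 + 46
951 = 20×46 + 31
46 = 1×31 + 15
31 = 2×15 + 1
15 = 15×1 + 0
gcd(4939, 5936) = 1, so the inverse exists.
Bézout: 1 = −322×5936 + 387×4939.
So 4939⁻¹ ≡ 387 (mod 5936).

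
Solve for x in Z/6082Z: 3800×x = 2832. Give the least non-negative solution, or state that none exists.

2600

gcd(3800, 6082) = 2, and 2 | 2832, so solutions exist.
Divide through by 2: 1900×x = 1416 (mod 3041).
1900⁻¹ ≡ 1823 (mod 3041).
x ≡ 1823×1416 ≡ 2600 (mod 3041).
The smallest non-negative solution is x = 2600.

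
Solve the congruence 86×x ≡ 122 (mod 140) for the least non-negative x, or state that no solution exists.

47

gcd(86, 140) = 2, and 2 | 122, so solutions exist.
Divide through by 2: 43×x = 61 (mod 70).
43⁻¹ ≡ 57 (mod 70).
x ≡ 57×61 ≡ 47 (mod 70).
The smallest non-negative solution is x = 47.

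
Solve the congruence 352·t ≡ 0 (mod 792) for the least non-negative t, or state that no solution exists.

gcd(352, 792) = 88, and 88 | 0, so solutions exist.
Divide through by 88: 4·t mod 9 = 0.
4⁻¹ ≡ 7 (mod 9).
t ≡ 7·0 ≡ 0 (mod 9).
The smallest non-negative solution is t = 0.

0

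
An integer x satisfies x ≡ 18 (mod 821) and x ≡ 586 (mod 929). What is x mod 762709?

821⁻¹ mod 929: 821×43 ≡ 1 (mod 929), so 821⁻¹ ≡ 43.
x = 18 + 821×((586 − 18)×43 mod 929) = 18 + 821×270 = 221688.

221688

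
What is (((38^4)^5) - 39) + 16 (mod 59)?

58

(38)^4 ≡ 17 (mod 59)
(17)^5 ≡ 22 (mod 59)
22 - 39 = -17 ≡ 42 (mod 59)
42 + 16 = 58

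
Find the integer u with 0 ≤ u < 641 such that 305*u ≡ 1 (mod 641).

By the extended Euclidean algorithm:
641 = 2×305 + 31
305 = 9×31 + 26
31 = 1×26 + 5
26 = 5×5 + 1
5 = 5×1 + 0
gcd(305, 641) = 1, so the inverse exists.
Back-substitute for 1:
1 = 1×26 − 5×5
  = −5×31 + 6×26
  = 6×305 − 59×31
  = −59×641 + 124×305
So 305⁻¹ ≡ 124 (mod 641).

124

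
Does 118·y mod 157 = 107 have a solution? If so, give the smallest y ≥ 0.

114

gcd(118, 157) = 1, so a unique solution mod 157 exists.
118⁻¹ ≡ 4 (mod 157).
y ≡ 4·107 ≡ 114 (mod 157).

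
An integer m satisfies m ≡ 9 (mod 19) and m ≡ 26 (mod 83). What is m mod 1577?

19⁻¹ mod 83: 19×35 ≡ 1 (mod 83), so 19⁻¹ ≡ 35.
m = 9 + 19×((26 − 9)×35 mod 83) = 9 + 19×14 = 275.
Check: 275 mod 19 = 9, 275 mod 83 = 26. ✓

275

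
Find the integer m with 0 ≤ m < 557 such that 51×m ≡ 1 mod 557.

557 = 10×51 + 47
51 = 1×47 + 4
47 = 11×4 + 3
4 = 1×3 + 1
3 = 3×1 + 0
gcd(51, 557) = 1, so the inverse exists.
Back-substitute for 1:
1 = 1×4 − 1×3
  = −1×47 + 12×4
  = 12×51 − 13×47
  = −13×557 + 142×51
So 51⁻¹ ≡ 142 (mod 557).

142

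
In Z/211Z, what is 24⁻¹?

44

Apply the Euclidean algorithm and back-substitute:
211 = 8·24 + 19
24 = 1·19 + 5
19 = 3·5 + 4
5 = 1·4 + 1
4 = 4·1 + 0
gcd(24, 211) = 1, so the inverse exists.
Back-substitute for 1:
1 = 1·5 − 1·4
  = −1·19 + 4·5
  = 4·24 − 5·19
  = −5·211 + 44·24
So 24⁻¹ ≡ 44 (mod 211).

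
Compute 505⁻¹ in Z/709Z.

709 = 1×505 + 204
505 = 2×204 + 97
204 = 2×97 + 10
97 = 9×10 + 7
10 = 1×7 + 3
7 = 2×3 + 1
3 = 3×1 + 0
gcd(505, 709) = 1, so the inverse exists.
Bézout: 1 = −151×709 + 212×505.
So 505⁻¹ ≡ 212 (mod 709).

212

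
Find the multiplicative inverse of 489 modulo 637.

637 = 1·489 + 148
489 = 3·148 + 45
148 = 3·45 + 13
45 = 3·13 + 6
13 = 2·6 + 1
6 = 6·1 + 0
gcd(489, 637) = 1, so the inverse exists.
Back-substitute for 1:
1 = 1·13 − 2·6
  = −2·45 + 7·13
  = 7·148 − 23·45
  = −23·489 + 76·148
  = 76·637 − 99·489
So 489⁻¹ ≡ −99 ≡ 538 (mod 637).

538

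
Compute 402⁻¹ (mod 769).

44

By the extended Euclidean algorithm:
769 = 1*402 + 367
402 = 1*367 + 35
367 = 10*35 + 17
35 = 2*17 + 1
17 = 17*1 + 0
gcd(402, 769) = 1, so the inverse exists.
Back-substitute for 1:
1 = 1*35 − 2*17
  = −2*367 + 21*35
  = 21*402 − 23*367
  = −23*769 + 44*402
So 402⁻¹ ≡ 44 (mod 769).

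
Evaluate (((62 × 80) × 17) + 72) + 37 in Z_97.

39

62 × 80 = 4960 ≡ 13 (mod 97)
13 × 17 = 221 ≡ 27 (mod 97)
27 + 72 = 99 ≡ 2 (mod 97)
2 + 37 = 39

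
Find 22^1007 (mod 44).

22^1 ≡ 22 (mod 44)
22^2 ≡ 22^2 = 484 ≡ 0 (mod 44)
22^4 ≡ 0^2 = 0 (mod 44)
22^8 ≡ 0^2 = 0 (mod 44)
22^16 ≡ 0^2 = 0 (mod 44)
22^32 ≡ 0^2 = 0 (mod 44)
22^64 ≡ 0^2 = 0 (mod 44)
22^128 ≡ 0^2 = 0 (mod 44)
22^256 ≡ 0^2 = 0 (mod 44)
22^512 ≡ 0^2 = 0 (mod 44)
22^1007 = 22^512 * 22^256 * 22^128 * 22^64 * 22^32 * 22^8 * 22^4 * 22^2 * 22^1 ≡ 0 * 0 * 0 * 0 * 0 * 0 * 0 * 0 * 22 (mod 44).
Accumulate the product:
0 * 0 = 0
0 * 0 = 0
0 * 0 = 0
0 * 0 = 0
0 * 0 = 0
0 * 0 = 0
0 * 0 = 0
0 * 22 = 0

0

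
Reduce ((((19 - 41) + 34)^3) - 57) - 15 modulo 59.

4

19 - 41 = -22 ≡ 37 (mod 59)
37 + 34 = 71 ≡ 12 (mod 59)
(12)^3 ≡ 17 (mod 59)
17 - 57 = -40 ≡ 19 (mod 59)
19 - 15 = 4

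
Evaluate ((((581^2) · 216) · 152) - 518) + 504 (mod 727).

(581)^2 ≡ 233 (mod 727)
233 · 216 = 50328 ≡ 165 (mod 727)
165 · 152 = 25080 ≡ 362 (mod 727)
362 - 518 = -156 ≡ 571 (mod 727)
571 + 504 = 1075 ≡ 348 (mod 727)

348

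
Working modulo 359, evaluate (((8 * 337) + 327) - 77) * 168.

226

8 * 337 = 2696 ≡ 183 (mod 359)
183 + 327 = 510 ≡ 151 (mod 359)
151 - 77 = 74
74 * 168 = 12432 ≡ 226 (mod 359)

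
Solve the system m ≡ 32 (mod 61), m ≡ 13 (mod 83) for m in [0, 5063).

3997

61⁻¹ mod 83: 61·49 ≡ 1 (mod 83), so 61⁻¹ ≡ 49.
m = 32 + 61·((13 − 32)·49 mod 83) = 32 + 61·65 = 3997.
Check: 3997 mod 61 = 32, 3997 mod 83 = 13. ✓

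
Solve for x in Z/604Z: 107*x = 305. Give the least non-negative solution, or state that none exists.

223

gcd(107, 604) = 1, so a unique solution mod 604 exists.
107⁻¹ ≡ 175 (mod 604).
x ≡ 175*305 ≡ 223 (mod 604).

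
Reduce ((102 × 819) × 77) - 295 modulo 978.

803

102 × 819 = 83538 ≡ 408 (mod 978)
408 × 77 = 31416 ≡ 120 (mod 978)
120 - 295 = -175 ≡ 803 (mod 978)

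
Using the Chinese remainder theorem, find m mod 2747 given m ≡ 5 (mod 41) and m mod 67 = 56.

1932

41⁻¹ mod 67: 41×18 ≡ 1 (mod 67), so 41⁻¹ ≡ 18.
m = 5 + 41×((56 − 5)×18 mod 67) = 5 + 41×47 = 1932.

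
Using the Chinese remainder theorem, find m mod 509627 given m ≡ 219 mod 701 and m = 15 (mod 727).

701⁻¹ mod 727: 701*699 ≡ 1 (mod 727), so 701⁻¹ ≡ 699.
m = 219 + 701*((15 − 219)*699 mod 727) = 219 + 701*623 = 436942.

436942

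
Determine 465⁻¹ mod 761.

Run the extended Euclidean algorithm:
761 = 1·465 + 296
465 = 1·296 + 169
296 = 1·169 + 127
169 = 1·127 + 42
127 = 3·42 + 1
42 = 42·1 + 0
gcd(465, 761) = 1, so the inverse exists.
Back-substitute for 1:
1 = 1·127 − 3·42
  = −3·169 + 4·127
  = 4·296 − 7·169
  = −7·465 + 11·296
  = 11·761 − 18·465
So 465⁻¹ ≡ −18 ≡ 743 (mod 761).

743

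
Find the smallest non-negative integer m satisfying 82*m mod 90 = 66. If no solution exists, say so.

3

gcd(82, 90) = 2, and 2 | 66, so solutions exist.
Divide through by 2: 41*m = 33 (mod 45).
41⁻¹ ≡ 11 (mod 45).
m ≡ 11*33 ≡ 3 (mod 45).
The smallest non-negative solution is m = 3.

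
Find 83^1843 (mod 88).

83^1 ≡ 83 (mod 88)
83^2 ≡ 83^2 = 6889 ≡ 25 (mod 88)
83^4 ≡ 25^2 = 625 ≡ 9 (mod 88)
83^8 ≡ 9^2 = 81 (mod 88)
83^16 ≡ 81^2 = 6561 ≡ 49 (mod 88)
83^32 ≡ 49^2 = 2401 ≡ 25 (mod 88)
83^64 ≡ 25^2 = 625 ≡ 9 (mod 88)
83^128 ≡ 9^2 = 81 (mod 88)
83^256 ≡ 81^2 = 6561 ≡ 49 (mod 88)
83^512 ≡ 49^2 = 2401 ≡ 25 (mod 88)
83^1024 ≡ 25^2 = 625 ≡ 9 (mod 88)
83^1843 = 83^1024 · 83^512 · 83^256 · 83^32 · 83^16 · 83^2 · 83^1 ≡ 9 · 25 · 49 · 25 · 49 · 25 · 83 (mod 88).
Accumulate the product:
9 · 25 = 225 ≡ 49
49 · 49 = 2401 ≡ 25
25 · 25 = 625 ≡ 9
9 · 49 = 441 ≡ 1
1 · 25 = 25
25 · 83 = 2075 ≡ 51

51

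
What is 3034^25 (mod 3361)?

25 in binary is 11001, i.e. 25 = 16 + 8 + 1.
3034^1 ≡ 3034 (mod 3361)
3034^2 ≡ 3034^2 = 9205156 ≡ 2738 (mod 3361)
3034^4 ≡ 2738^2 = 7496644 ≡ 1614 (mod 3361)
3034^8 ≡ 1614^2 = 2604996 ≡ 221 (mod 3361)
3034^16 ≡ 221^2 = 48841 ≡ 1787 (mod 3361)
3034^25 = 3034^16 · 3034^8 · 3034^1 ≡ 1787 · 221 · 3034 (mod 3361).
Accumulate the product:
1787 · 221 = 394927 ≡ 1690
1690 · 3034 = 5127460 ≡ 1935

1935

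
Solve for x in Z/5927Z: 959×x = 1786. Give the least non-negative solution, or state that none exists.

589

gcd(959, 5927) = 1, so a unique solution mod 5927 exists.
959⁻¹ ≡ 4351 (mod 5927).
x ≡ 4351×1786 ≡ 589 (mod 5927).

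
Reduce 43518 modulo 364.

43518 = 119*364 + 202, so 43518 ≡ 202 (mod 364).

202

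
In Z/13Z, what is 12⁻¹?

Run the extended Euclidean algorithm:
13 = 1·12 + 1
12 = 12·1 + 0
gcd(12, 13) = 1, so the inverse exists.
Back-substitute for 1:
1 = 1·13 − 1·12
So 12⁻¹ ≡ −1 ≡ 12 (mod 13).

12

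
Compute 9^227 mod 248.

Compute successive squares:
9^1 ≡ 9 (mod 248)
9^2 ≡ 9^2 = 81 (mod 248)
9^4 ≡ 81^2 = 6561 ≡ 113 (mod 248)
9^8 ≡ 113^2 = 12769 ≡ 121 (mod 248)
9^16 ≡ 121^2 = 14641 ≡ 9 (mod 248)
9^32 ≡ 9^2 = 81 (mod 248)
9^64 ≡ 81^2 = 6561 ≡ 113 (mod 248)
9^128 ≡ 113^2 = 12769 ≡ 121 (mod 248)
9^227 = 9^128 · 9^64 · 9^32 · 9^2 · 9^1 ≡ 121 · 113 · 81 · 81 · 9 (mod 248).
Accumulate the product:
121 · 113 = 13673 ≡ 33
33 · 81 = 2673 ≡ 193
193 · 81 = 15633 ≡ 9
9 · 9 = 81

81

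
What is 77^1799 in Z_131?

Compute successive squares:
1799 in binary is 11100000111, i.e. 1799 = 1024 + 512 + 256 + 4 + 2 + 1.
77^1 ≡ 77 (mod 131)
77^2 ≡ 77^2 = 5929 ≡ 34 (mod 131)
77^4 ≡ 34^2 = 1156 ≡ 108 (mod 131)
77^8 ≡ 108^2 = 11664 ≡ 5 (mod 131)
77^16 ≡ 5^2 = 25 (mod 131)
77^32 ≡ 25^2 = 625 ≡ 101 (mod 131)
77^64 ≡ 101^2 = 10201 ≡ 114 (mod 131)
77^128 ≡ 114^2 = 12996 ≡ 27 (mod 131)
77^256 ≡ 27^2 = 729 ≡ 74 (mod 131)
77^512 ≡ 74^2 = 5476 ≡ 105 (mod 131)
77^1024 ≡ 105^2 = 11025 ≡ 21 (mod 131)
77^1799 = 77^1024 · 77^512 · 77^256 · 77^4 · 77^2 · 77^1 ≡ 21 · 105 · 74 · 108 · 34 · 77 (mod 131).
Accumulate the product:
21 · 105 = 2205 ≡ 109
109 · 74 = 8066 ≡ 75
75 · 108 = 8100 ≡ 109
109 · 34 = 3706 ≡ 38
38 · 77 = 2926 ≡ 44

44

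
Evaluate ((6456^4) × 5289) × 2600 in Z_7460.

(6456)^4 ≡ 3536 (mod 7460)
3536 × 5289 = 18701904 ≡ 7144 (mod 7460)
7144 × 2600 = 18574400 ≡ 6460 (mod 7460)

6460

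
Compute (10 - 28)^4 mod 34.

10 - 28 = -18 ≡ 16 (mod 34)
(16)^4 ≡ 18 (mod 34)

18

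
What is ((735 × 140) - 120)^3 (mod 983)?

735 × 140 = 102900 ≡ 668 (mod 983)
668 - 120 = 548
(548)^3 ≡ 596 (mod 983)

596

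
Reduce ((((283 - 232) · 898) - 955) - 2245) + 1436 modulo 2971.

2440

283 - 232 = 51
51 · 898 = 45798 ≡ 1233 (mod 2971)
1233 - 955 = 278
278 - 2245 = -1967 ≡ 1004 (mod 2971)
1004 + 1436 = 2440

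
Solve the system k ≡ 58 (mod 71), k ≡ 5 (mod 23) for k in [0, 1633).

626

71⁻¹ mod 23: 71·12 ≡ 1 (mod 23), so 71⁻¹ ≡ 12.
k = 58 + 71·((5 − 58)·12 mod 23) = 58 + 71·8 = 626.
Check: 626 mod 71 = 58, 626 mod 23 = 5. ✓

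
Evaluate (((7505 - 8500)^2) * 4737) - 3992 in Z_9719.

7505 - 8500 = -995 ≡ 8724 (mod 9719)
(8724)^2 ≡ 8406 (mod 9719)
8406 * 4737 = 39819222 ≡ 479 (mod 9719)
479 - 3992 = -3513 ≡ 6206 (mod 9719)

6206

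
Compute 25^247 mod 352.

247 in binary is 11110111, i.e. 247 = 128 + 64 + 32 + 16 + 4 + 2 + 1.
25^1 ≡ 25 (mod 352)
25^2 ≡ 25^2 = 625 ≡ 273 (mod 352)
25^4 ≡ 273^2 = 74529 ≡ 257 (mod 352)
25^8 ≡ 257^2 = 66049 ≡ 225 (mod 352)
25^16 ≡ 225^2 = 50625 ≡ 289 (mod 352)
25^32 ≡ 289^2 = 83521 ≡ 97 (mod 352)
25^64 ≡ 97^2 = 9409 ≡ 257 (mod 352)
25^128 ≡ 257^2 = 66049 ≡ 225 (mod 352)
25^247 = 25^128 × 25^64 × 25^32 × 25^16 × 25^4 × 25^2 × 25^1 ≡ 225 × 257 × 97 × 289 × 257 × 273 × 25 (mod 352).
Accumulate the product:
225 × 257 = 57825 ≡ 97
97 × 97 = 9409 ≡ 257
257 × 289 = 74273 ≡ 1
1 × 257 = 257
257 × 273 = 70161 ≡ 113
113 × 25 = 2825 ≡ 9

9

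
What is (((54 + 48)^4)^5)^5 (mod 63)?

18

54 + 48 = 102 ≡ 39 (mod 63)
(39)^4 ≡ 18 (mod 63)
(18)^5 ≡ 9 (mod 63)
(9)^5 ≡ 18 (mod 63)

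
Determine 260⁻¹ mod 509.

139

By the extended Euclidean algorithm:
509 = 1*260 + 249
260 = 1*249 + 11
249 = 22*11 + 7
11 = 1*7 + 4
7 = 1*4 + 3
4 = 1*3 + 1
3 = 3*1 + 0
gcd(260, 509) = 1, so the inverse exists.
Bézout: 1 = −71*509 + 139*260.
So 260⁻¹ ≡ 139 (mod 509).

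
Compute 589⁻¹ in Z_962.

Run the extended Euclidean algorithm:
962 = 1×589 + 373
589 = 1×373 + 216
373 = 1×216 + 157
216 = 1×157 + 59
157 = 2×59 + 39
59 = 1×39 + 20
39 = 1×20 + 19
20 = 1×19 + 1
19 = 19×1 + 0
gcd(589, 962) = 1, so the inverse exists.
Back-substitute for 1:
1 = 1×20 − 1×19
  = −1×39 + 2×20
  = 2×59 − 3×39
  = −3×157 + 8×59
  = 8×216 − 11×157
  = −11×373 + 19×216
  = 19×589 − 30×373
  = −30×962 + 49×589
So 589⁻¹ ≡ 49 (mod 962).

49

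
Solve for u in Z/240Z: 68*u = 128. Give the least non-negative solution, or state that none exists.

16

gcd(68, 240) = 4, and 4 | 128, so solutions exist.
Divide through by 4: 17*u ≡ 32 mod 60.
17⁻¹ ≡ 53 (mod 60).
u ≡ 53*32 ≡ 16 (mod 60).
The smallest non-negative solution is u = 16.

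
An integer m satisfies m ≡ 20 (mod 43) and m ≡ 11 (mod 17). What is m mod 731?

43⁻¹ mod 17: 43×2 ≡ 1 (mod 17), so 43⁻¹ ≡ 2.
m = 20 + 43×((11 − 20)×2 mod 17) = 20 + 43×16 = 708.

708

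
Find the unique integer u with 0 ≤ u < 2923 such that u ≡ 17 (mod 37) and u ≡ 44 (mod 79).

37⁻¹ mod 79: 37·47 ≡ 1 (mod 79), so 37⁻¹ ≡ 47.
u = 17 + 37·((44 − 17)·47 mod 79) = 17 + 37·5 = 202.
Check: 202 mod 37 = 17, 202 mod 79 = 44. ✓

202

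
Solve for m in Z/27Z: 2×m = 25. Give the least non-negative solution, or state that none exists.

26

gcd(2, 27) = 1, so a unique solution mod 27 exists.
2⁻¹ ≡ 14 (mod 27).
m ≡ 14×25 ≡ 26 (mod 27).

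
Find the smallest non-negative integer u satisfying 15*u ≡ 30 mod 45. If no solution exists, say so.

2

gcd(15, 45) = 15, and 15 | 30, so solutions exist.
Divide through by 15: 1*u = 2 (mod 3).
1⁻¹ ≡ 1 (mod 3).
u ≡ 1*2 ≡ 2 (mod 3).
The smallest non-negative solution is u = 2.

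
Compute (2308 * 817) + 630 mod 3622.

2826

2308 * 817 = 1885636 ≡ 2196 (mod 3622)
2196 + 630 = 2826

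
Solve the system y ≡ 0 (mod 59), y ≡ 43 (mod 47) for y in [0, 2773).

59⁻¹ mod 47: 59*4 ≡ 1 (mod 47), so 59⁻¹ ≡ 4.
y = 0 + 59*((43 − 0)*4 mod 47) = 0 + 59*31 = 1829.
Check: 1829 mod 59 = 0, 1829 mod 47 = 43. ✓

1829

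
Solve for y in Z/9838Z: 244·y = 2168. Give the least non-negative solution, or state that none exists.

654

gcd(244, 9838) = 2, and 2 | 2168, so solutions exist.
Divide through by 2: 122·y ≡ 1084 (mod 4919).
122⁻¹ ≡ 1008 (mod 4919).
y ≡ 1008·1084 ≡ 654 (mod 4919).
The smallest non-negative solution is y = 654.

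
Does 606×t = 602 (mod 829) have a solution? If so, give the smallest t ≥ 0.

146

gcd(606, 829) = 1, so a unique solution mod 829 exists.
606⁻¹ ≡ 171 (mod 829).
t ≡ 171×602 ≡ 146 (mod 829).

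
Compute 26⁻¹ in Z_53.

By the extended Euclidean algorithm:
53 = 2×26 + 1
26 = 26×1 + 0
gcd(26, 53) = 1, so the inverse exists.
Bézout: 1 = 1×53 − 2×26.
So 26⁻¹ ≡ −2 ≡ 51 (mod 53).

51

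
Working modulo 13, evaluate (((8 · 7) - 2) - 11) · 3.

12

8 · 7 = 56 ≡ 4 (mod 13)
4 - 2 = 2
2 - 11 = -9 ≡ 4 (mod 13)
4 · 3 = 12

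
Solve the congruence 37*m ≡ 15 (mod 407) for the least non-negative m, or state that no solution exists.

no solution

gcd(37, 407) = 37, and 37 does not divide 15.
So the congruence has no solution.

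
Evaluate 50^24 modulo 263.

43

Using repeated squaring:
24 in binary is 11000, i.e. 24 = 16 + 8.
50^1 ≡ 50 (mod 263)
50^2 ≡ 50^2 = 2500 ≡ 133 (mod 263)
50^4 ≡ 133^2 = 17689 ≡ 68 (mod 263)
50^8 ≡ 68^2 = 4624 ≡ 153 (mod 263)
50^16 ≡ 153^2 = 23409 ≡ 2 (mod 263)
50^24 = 50^16 × 50^8 ≡ 2 × 153 (mod 263).
2 × 153 = 306 ≡ 43 (mod 263).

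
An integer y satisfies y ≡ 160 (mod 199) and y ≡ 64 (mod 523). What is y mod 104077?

38766

199⁻¹ mod 523: 199×205 ≡ 1 (mod 523), so 199⁻¹ ≡ 205.
y = 160 + 199×((64 − 160)×205 mod 523) = 160 + 199×194 = 38766.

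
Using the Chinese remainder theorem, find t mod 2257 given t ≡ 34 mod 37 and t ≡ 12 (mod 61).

37⁻¹ mod 61: 37*33 ≡ 1 (mod 61), so 37⁻¹ ≡ 33.
t = 34 + 37*((12 − 34)*33 mod 61) = 34 + 37*6 = 256.

256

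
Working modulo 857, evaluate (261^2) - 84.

334

(261)^2 ≡ 418 (mod 857)
418 - 84 = 334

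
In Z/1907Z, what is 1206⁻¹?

Apply the Euclidean algorithm and back-substitute:
1907 = 1*1206 + 701
1206 = 1*701 + 505
701 = 1*505 + 196
505 = 2*196 + 113
196 = 1*113 + 83
113 = 1*83 + 30
83 = 2*30 + 23
30 = 1*23 + 7
23 = 3*7 + 2
7 = 3*2 + 1
2 = 2*1 + 0
gcd(1206, 1907) = 1, so the inverse exists.
Bézout: 1 = −523*1907 + 827*1206.
So 1206⁻¹ ≡ 827 (mod 1907).

827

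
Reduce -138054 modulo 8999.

-138054 = -16×8999 + 5930, so -138054 ≡ 5930 (mod 8999).

5930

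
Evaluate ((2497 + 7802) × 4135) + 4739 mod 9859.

224

2497 + 7802 = 10299 ≡ 440 (mod 9859)
440 × 4135 = 1819400 ≡ 5344 (mod 9859)
5344 + 4739 = 10083 ≡ 224 (mod 9859)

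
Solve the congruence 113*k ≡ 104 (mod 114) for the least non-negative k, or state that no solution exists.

gcd(113, 114) = 1, so a unique solution mod 114 exists.
113⁻¹ ≡ 113 (mod 114).
k ≡ 113*104 ≡ 10 (mod 114).

10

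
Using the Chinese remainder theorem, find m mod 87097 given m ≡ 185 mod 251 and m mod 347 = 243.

251⁻¹ mod 347: 251·300 ≡ 1 (mod 347), so 251⁻¹ ≡ 300.
m = 185 + 251·((243 − 185)·300 mod 347) = 185 + 251·50 = 12735.

12735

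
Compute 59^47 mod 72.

By square-and-multiply:
59^1 ≡ 59 (mod 72)
59^2 ≡ 59^2 = 3481 ≡ 25 (mod 72)
59^4 ≡ 25^2 = 625 ≡ 49 (mod 72)
59^8 ≡ 49^2 = 2401 ≡ 25 (mod 72)
59^16 ≡ 25^2 = 625 ≡ 49 (mod 72)
59^32 ≡ 49^2 = 2401 ≡ 25 (mod 72)
59^47 = 59^32 × 59^8 × 59^4 × 59^2 × 59^1 ≡ 25 × 25 × 49 × 25 × 59 (mod 72).
Accumulate the product:
25 × 25 = 625 ≡ 49
49 × 49 = 2401 ≡ 25
25 × 25 = 625 ≡ 49
49 × 59 = 2891 ≡ 11

11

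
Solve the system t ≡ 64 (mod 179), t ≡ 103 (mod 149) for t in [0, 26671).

8298

179⁻¹ mod 149: 179·5 ≡ 1 (mod 149), so 179⁻¹ ≡ 5.
t = 64 + 179·((103 − 64)·5 mod 149) = 64 + 179·46 = 8298.
Check: 8298 mod 179 = 64, 8298 mod 149 = 103. ✓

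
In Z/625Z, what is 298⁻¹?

237

625 = 2·298 + 29
298 = 10·29 + 8
29 = 3·8 + 5
8 = 1·5 + 3
5 = 1·3 + 2
3 = 1·2 + 1
2 = 2·1 + 0
gcd(298, 625) = 1, so the inverse exists.
Bézout: 1 = −113·625 + 237·298.
So 298⁻¹ ≡ 237 (mod 625).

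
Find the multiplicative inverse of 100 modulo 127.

Apply the Euclidean algorithm and back-substitute:
127 = 1×100 + 27
100 = 3×27 + 19
27 = 1×19 + 8
19 = 2×8 + 3
8 = 2×3 + 2
3 = 1×2 + 1
2 = 2×1 + 0
gcd(100, 127) = 1, so the inverse exists.
Back-substitute for 1:
1 = 1×3 − 1×2
  = −1×8 + 3×3
  = 3×19 − 7×8
  = −7×27 + 10×19
  = 10×100 − 37×27
  = −37×127 + 47×100
So 100⁻¹ ≡ 47 (mod 127).

47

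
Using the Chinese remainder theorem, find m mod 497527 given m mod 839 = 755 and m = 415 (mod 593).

149258

839⁻¹ mod 593: 839·364 ≡ 1 (mod 593), so 839⁻¹ ≡ 364.
m = 755 + 839·((415 − 755)·364 mod 593) = 755 + 839·177 = 149258.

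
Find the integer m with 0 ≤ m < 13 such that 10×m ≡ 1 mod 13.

Apply the Euclidean algorithm and back-substitute:
13 = 1*10 + 3
10 = 3*3 + 1
3 = 3*1 + 0
gcd(10, 13) = 1, so the inverse exists.
Bézout: 1 = −3*13 + 4*10.
So 10⁻¹ ≡ 4 (mod 13).

4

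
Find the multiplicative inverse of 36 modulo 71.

71 = 1×36 + 35
36 = 1×35 + 1
35 = 35×1 + 0
gcd(36, 71) = 1, so the inverse exists.
Back-substitute for 1:
1 = 1×36 − 1×35
  = −1×71 + 2×36
So 36⁻¹ ≡ 2 (mod 71).

2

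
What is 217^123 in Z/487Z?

Compute successive squares:
123 in binary is 1111011, i.e. 123 = 64 + 32 + 16 + 8 + 2 + 1.
217^1 ≡ 217 (mod 487)
217^2 ≡ 217^2 = 47089 ≡ 337 (mod 487)
217^4 ≡ 337^2 = 113569 ≡ 98 (mod 487)
217^8 ≡ 98^2 = 9604 ≡ 351 (mod 487)
217^16 ≡ 351^2 = 123201 ≡ 477 (mod 487)
217^32 ≡ 477^2 = 227529 ≡ 100 (mod 487)
217^64 ≡ 100^2 = 10000 ≡ 260 (mod 487)
217^123 = 217^64 × 217^32 × 217^16 × 217^8 × 217^2 × 217^1 ≡ 260 × 100 × 477 × 351 × 337 × 217 (mod 487).
Accumulate the product:
260 × 100 = 26000 ≡ 189
189 × 477 = 90153 ≡ 58
58 × 351 = 20358 ≡ 391
391 × 337 = 131767 ≡ 277
277 × 217 = 60109 ≡ 208

208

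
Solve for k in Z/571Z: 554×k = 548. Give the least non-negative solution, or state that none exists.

438

gcd(554, 571) = 1, so a unique solution mod 571 exists.
554⁻¹ ≡ 403 (mod 571).
k ≡ 403×548 ≡ 438 (mod 571).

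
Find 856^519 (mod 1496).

456

By square-and-multiply:
519 in binary is 1000000111, i.e. 519 = 512 + 4 + 2 + 1.
856^1 ≡ 856 (mod 1496)
856^2 ≡ 856^2 = 732736 ≡ 1192 (mod 1496)
856^4 ≡ 1192^2 = 1420864 ≡ 1160 (mod 1496)
856^8 ≡ 1160^2 = 1345600 ≡ 696 (mod 1496)
856^16 ≡ 696^2 = 484416 ≡ 1208 (mod 1496)
856^32 ≡ 1208^2 = 1459264 ≡ 664 (mod 1496)
856^64 ≡ 664^2 = 440896 ≡ 1072 (mod 1496)
856^128 ≡ 1072^2 = 1149184 ≡ 256 (mod 1496)
856^256 ≡ 256^2 = 65536 ≡ 1208 (mod 1496)
856^512 ≡ 1208^2 = 1459264 ≡ 664 (mod 1496)
856^519 = 856^512 · 856^4 · 856^2 · 856^1 ≡ 664 · 1160 · 1192 · 856 (mod 1496).
Accumulate the product:
664 · 1160 = 770240 ≡ 1296
1296 · 1192 = 1544832 ≡ 960
960 · 856 = 821760 ≡ 456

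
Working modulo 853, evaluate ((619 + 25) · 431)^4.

164

619 + 25 = 644
644 · 431 = 277564 ≡ 339 (mod 853)
(339)^4 ≡ 164 (mod 853)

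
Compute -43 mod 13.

9

-43 = -4·13 + 9, so -43 ≡ 9 (mod 13).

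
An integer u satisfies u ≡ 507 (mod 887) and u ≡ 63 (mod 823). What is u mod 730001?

887⁻¹ mod 823: 887·733 ≡ 1 (mod 823), so 887⁻¹ ≡ 733.
u = 507 + 887·((63 − 507)·733 mod 823) = 507 + 887·456 = 404979.
Check: 404979 mod 887 = 507, 404979 mod 823 = 63. ✓

404979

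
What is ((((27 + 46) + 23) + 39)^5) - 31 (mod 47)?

27 + 46 = 73 ≡ 26 (mod 47)
26 + 23 = 49 ≡ 2 (mod 47)
2 + 39 = 41
(41)^5 ≡ 26 (mod 47)
26 - 31 = -5 ≡ 42 (mod 47)

42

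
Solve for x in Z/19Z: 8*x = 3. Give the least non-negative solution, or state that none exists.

gcd(8, 19) = 1, so a unique solution mod 19 exists.
8⁻¹ ≡ 12 (mod 19).
x ≡ 12*3 ≡ 17 (mod 19).

17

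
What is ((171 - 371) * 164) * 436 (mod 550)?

300

171 - 371 = -200 ≡ 350 (mod 550)
350 * 164 = 57400 ≡ 200 (mod 550)
200 * 436 = 87200 ≡ 300 (mod 550)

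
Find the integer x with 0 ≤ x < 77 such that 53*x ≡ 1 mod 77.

77 = 1×53 + 24
53 = 2×24 + 5
24 = 4×5 + 4
5 = 1×4 + 1
4 = 4×1 + 0
gcd(53, 77) = 1, so the inverse exists.
Bézout: 1 = −11×77 + 16×53.
So 53⁻¹ ≡ 16 (mod 77).

16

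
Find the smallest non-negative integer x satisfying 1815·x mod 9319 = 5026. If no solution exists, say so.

8223

gcd(1815, 9319) = 1, so a unique solution mod 9319 exists.
1815⁻¹ ≡ 7142 (mod 9319).
x ≡ 7142·5026 ≡ 8223 (mod 9319).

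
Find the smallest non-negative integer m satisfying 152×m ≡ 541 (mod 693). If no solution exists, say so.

gcd(152, 693) = 1, so a unique solution mod 693 exists.
152⁻¹ ≡ 269 (mod 693).
m ≡ 269×541 ≡ 692 (mod 693).

692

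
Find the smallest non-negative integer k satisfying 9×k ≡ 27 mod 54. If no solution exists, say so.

gcd(9, 54) = 9, and 9 | 27, so solutions exist.
Divide through by 9: 1×k = 3 (mod 6).
1⁻¹ ≡ 1 (mod 6).
k ≡ 1×3 ≡ 3 (mod 6).
The smallest non-negative solution is k = 3.

3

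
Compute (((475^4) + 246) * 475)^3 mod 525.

475

(475)^4 ≡ 400 (mod 525)
400 + 246 = 646 ≡ 121 (mod 525)
121 * 475 = 57475 ≡ 250 (mod 525)
(250)^3 ≡ 475 (mod 525)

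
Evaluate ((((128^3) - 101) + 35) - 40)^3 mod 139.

(128)^3 ≡ 59 (mod 139)
59 - 101 = -42 ≡ 97 (mod 139)
97 + 35 = 132
132 - 40 = 92
(92)^3 ≡ 10 (mod 139)

10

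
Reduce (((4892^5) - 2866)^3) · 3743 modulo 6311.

(4892)^5 ≡ 4684 (mod 6311)
4684 - 2866 = 1818
(1818)^3 ≡ 6021 (mod 6311)
6021 · 3743 = 22536603 ≡ 22 (mod 6311)

22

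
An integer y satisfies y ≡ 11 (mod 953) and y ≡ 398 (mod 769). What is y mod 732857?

21930

953⁻¹ mod 769: 953×163 ≡ 1 (mod 769), so 953⁻¹ ≡ 163.
y = 11 + 953×((398 − 11)×163 mod 769) = 11 + 953×23 = 21930.
Check: 21930 mod 953 = 11, 21930 mod 769 = 398. ✓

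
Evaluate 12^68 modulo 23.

Compute successive squares:
68 in binary is 1000100, i.e. 68 = 64 + 4.
12^1 ≡ 12 (mod 23)
12^2 ≡ 12^2 = 144 ≡ 6 (mod 23)
12^4 ≡ 6^2 = 36 ≡ 13 (mod 23)
12^8 ≡ 13^2 = 169 ≡ 8 (mod 23)
12^16 ≡ 8^2 = 64 ≡ 18 (mod 23)
12^32 ≡ 18^2 = 324 ≡ 2 (mod 23)
12^64 ≡ 2^2 = 4 (mod 23)
12^68 = 12^64 * 12^4 ≡ 4 * 13 (mod 23).
4 * 13 = 52 ≡ 6 (mod 23).

6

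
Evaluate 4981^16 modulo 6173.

4981^1 ≡ 4981 (mod 6173)
4981^2 ≡ 4981^2 = 24810361 ≡ 1074 (mod 6173)
4981^4 ≡ 1074^2 = 1153476 ≡ 5298 (mod 6173)
4981^8 ≡ 5298^2 = 28068804 ≡ 173 (mod 6173)
4981^16 ≡ 173^2 = 29929 ≡ 5237 (mod 6173)
So 4981^16 ≡ 5237 (mod 6173).

5237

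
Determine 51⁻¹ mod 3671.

72

Run the extended Euclidean algorithm:
3671 = 71·51 + 50
51 = 1·50 + 1
50 = 50·1 + 0
gcd(51, 3671) = 1, so the inverse exists.
Bézout: 1 = −1·3671 + 72·51.
So 51⁻¹ ≡ 72 (mod 3671).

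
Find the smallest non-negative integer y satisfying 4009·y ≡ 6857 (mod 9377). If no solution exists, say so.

gcd(4009, 9377) = 1, so a unique solution mod 9377 exists.
4009⁻¹ ≡ 9239 (mod 9377).
y ≡ 9239·6857 ≡ 811 (mod 9377).

811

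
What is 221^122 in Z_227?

221^1 ≡ 221 (mod 227)
221^2 ≡ 221^2 = 48841 ≡ 36 (mod 227)
221^4 ≡ 36^2 = 1296 ≡ 161 (mod 227)
221^8 ≡ 161^2 = 25921 ≡ 43 (mod 227)
221^16 ≡ 43^2 = 1849 ≡ 33 (mod 227)
221^32 ≡ 33^2 = 1089 ≡ 181 (mod 227)
221^64 ≡ 181^2 = 32761 ≡ 73 (mod 227)
221^122 = 221^64 × 221^32 × 221^16 × 221^8 × 221^2 ≡ 73 × 181 × 33 × 43 × 36 (mod 227).
Accumulate the product:
73 × 181 = 13213 ≡ 47
47 × 33 = 1551 ≡ 189
189 × 43 = 8127 ≡ 182
182 × 36 = 6552 ≡ 196

196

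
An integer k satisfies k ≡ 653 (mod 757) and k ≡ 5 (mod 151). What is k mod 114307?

757⁻¹ mod 151: 757*76 ≡ 1 (mod 151), so 757⁻¹ ≡ 76.
k = 653 + 757*((5 − 653)*76 mod 151) = 653 + 757*129 = 98306.

98306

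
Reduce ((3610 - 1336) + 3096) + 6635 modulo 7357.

3610 - 1336 = 2274
2274 + 3096 = 5370
5370 + 6635 = 12005 ≡ 4648 (mod 7357)

4648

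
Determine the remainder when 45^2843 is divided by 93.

Compute successive squares:
2843 in binary is 101100011011, i.e. 2843 = 2048 + 512 + 256 + 16 + 8 + 2 + 1.
45^1 ≡ 45 (mod 93)
45^2 ≡ 45^2 = 2025 ≡ 72 (mod 93)
45^4 ≡ 72^2 = 5184 ≡ 69 (mod 93)
45^8 ≡ 69^2 = 4761 ≡ 18 (mod 93)
45^16 ≡ 18^2 = 324 ≡ 45 (mod 93)
45^32 ≡ 45^2 = 2025 ≡ 72 (mod 93)
45^64 ≡ 72^2 = 5184 ≡ 69 (mod 93)
45^128 ≡ 69^2 = 4761 ≡ 18 (mod 93)
45^256 ≡ 18^2 = 324 ≡ 45 (mod 93)
45^512 ≡ 45^2 = 2025 ≡ 72 (mod 93)
45^1024 ≡ 72^2 = 5184 ≡ 69 (mod 93)
45^2048 ≡ 69^2 = 4761 ≡ 18 (mod 93)
45^2843 = 45^2048 · 45^512 · 45^256 · 45^16 · 45^8 · 45^2 · 45^1 ≡ 18 · 72 · 45 · 45 · 18 · 72 · 45 (mod 93).
Accumulate the product:
18 · 72 = 1296 ≡ 87
87 · 45 = 3915 ≡ 9
9 · 45 = 405 ≡ 33
33 · 18 = 594 ≡ 36
36 · 72 = 2592 ≡ 81
81 · 45 = 3645 ≡ 18

18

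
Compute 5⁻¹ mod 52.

52 = 10×5 + 2
5 = 2×2 + 1
2 = 2×1 + 0
gcd(5, 52) = 1, so the inverse exists.
Back-substitute for 1:
1 = 1×5 − 2×2
  = −2×52 + 21×5
So 5⁻¹ ≡ 21 (mod 52).

21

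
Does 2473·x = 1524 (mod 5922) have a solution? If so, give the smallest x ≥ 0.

gcd(2473, 5922) = 1, so a unique solution mod 5922 exists.
2473⁻¹ ≡ 1705 (mod 5922).
x ≡ 1705·1524 ≡ 4584 (mod 5922).

4584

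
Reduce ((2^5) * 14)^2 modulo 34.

2

(2)^5 ≡ 32 (mod 34)
32 * 14 = 448 ≡ 6 (mod 34)
(6)^2 ≡ 2 (mod 34)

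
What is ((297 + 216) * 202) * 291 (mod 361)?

114

297 + 216 = 513 ≡ 152 (mod 361)
152 * 202 = 30704 ≡ 19 (mod 361)
19 * 291 = 5529 ≡ 114 (mod 361)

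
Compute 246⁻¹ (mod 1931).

1931 = 7×246 + 209
246 = 1×209 + 37
209 = 5×37 + 24
37 = 1×24 + 13
24 = 1×13 + 11
13 = 1×11 + 2
11 = 5×2 + 1
2 = 2×1 + 0
gcd(246, 1931) = 1, so the inverse exists.
Back-substitute for 1:
1 = 1×11 − 5×2
  = −5×13 + 6×11
  = 6×24 − 11×13
  = −11×37 + 17×24
  = 17×209 − 96×37
  = −96×246 + 113×209
  = 113×1931 − 887×246
So 246⁻¹ ≡ −887 ≡ 1044 (mod 1931).

1044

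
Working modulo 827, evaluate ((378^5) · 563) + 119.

238

(378)^5 ≡ 341 (mod 827)
341 · 563 = 191983 ≡ 119 (mod 827)
119 + 119 = 238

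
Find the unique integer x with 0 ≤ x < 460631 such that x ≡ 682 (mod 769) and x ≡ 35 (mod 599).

769⁻¹ mod 599: 769·74 ≡ 1 (mod 599), so 769⁻¹ ≡ 74.
x = 682 + 769·((35 − 682)·74 mod 599) = 682 + 769·42 = 32980.
Check: 32980 mod 769 = 682, 32980 mod 599 = 35. ✓

32980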